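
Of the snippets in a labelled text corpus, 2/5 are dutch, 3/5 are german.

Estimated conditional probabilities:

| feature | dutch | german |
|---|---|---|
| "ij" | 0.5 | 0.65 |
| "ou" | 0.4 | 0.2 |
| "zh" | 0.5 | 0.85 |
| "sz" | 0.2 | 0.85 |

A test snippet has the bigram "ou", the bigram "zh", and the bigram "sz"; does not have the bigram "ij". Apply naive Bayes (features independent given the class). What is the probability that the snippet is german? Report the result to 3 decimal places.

0.791

dutch: 0.4 × (1−0.5) × 0.4 × 0.5 × 0.2 = 0.008
german: 0.6 × (1−0.65) × 0.2 × 0.85 × 0.85 = 0.030345
P(german | x) = 0.030345 / 0.038345 ≈ 0.791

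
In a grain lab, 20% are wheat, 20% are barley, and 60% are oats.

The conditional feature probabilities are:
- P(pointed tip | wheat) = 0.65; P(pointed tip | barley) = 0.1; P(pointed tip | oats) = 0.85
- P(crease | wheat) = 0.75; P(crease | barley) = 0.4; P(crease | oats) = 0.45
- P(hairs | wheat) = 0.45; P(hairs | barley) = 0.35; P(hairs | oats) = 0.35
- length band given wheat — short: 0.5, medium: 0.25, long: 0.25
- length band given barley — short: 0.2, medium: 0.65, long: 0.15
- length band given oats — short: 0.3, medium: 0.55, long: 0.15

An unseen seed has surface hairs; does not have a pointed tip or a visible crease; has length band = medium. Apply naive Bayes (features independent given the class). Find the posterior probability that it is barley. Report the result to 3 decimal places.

0.681

wheat: 0.2 × (1−0.65) × (1−0.75) × 0.45 × 0.25 = 0.00196875
barley: 0.2 × (1−0.1) × (1−0.4) × 0.35 × 0.65 = 0.02457
oats: 0.6 × (1−0.85) × (1−0.45) × 0.35 × 0.55 = 0.00952875
P(barley | x) = 0.02457 / 0.0360675 ≈ 0.681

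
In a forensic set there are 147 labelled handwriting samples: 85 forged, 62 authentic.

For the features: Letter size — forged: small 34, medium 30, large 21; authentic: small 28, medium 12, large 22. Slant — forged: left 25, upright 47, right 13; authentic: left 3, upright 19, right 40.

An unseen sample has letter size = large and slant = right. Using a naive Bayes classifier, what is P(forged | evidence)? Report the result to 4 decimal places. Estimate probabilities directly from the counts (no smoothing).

0.1845

forged: (85/147) × (21/85) × (13/85) ≈ 0.0218487
authentic: (62/147) × (22/62) × (40/62) ≈ 0.0965548
P(forged | x) = 0.0218487 / 0.1184035 ≈ 0.1845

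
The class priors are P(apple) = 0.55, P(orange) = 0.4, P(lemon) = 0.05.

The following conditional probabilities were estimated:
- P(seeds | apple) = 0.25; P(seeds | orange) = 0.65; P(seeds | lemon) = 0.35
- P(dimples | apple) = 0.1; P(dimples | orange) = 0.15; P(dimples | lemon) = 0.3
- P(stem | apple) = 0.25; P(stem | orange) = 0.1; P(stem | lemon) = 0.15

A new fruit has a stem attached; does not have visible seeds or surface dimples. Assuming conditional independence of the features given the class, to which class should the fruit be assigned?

apple

apple: 0.55 × (1−0.25) × (1−0.1) × 0.25 = 0.0928125
orange: 0.4 × (1−0.65) × (1−0.15) × 0.1 = 0.0119
lemon: 0.05 × (1−0.35) × (1−0.3) × 0.15 = 0.0034125
Highest score → apple.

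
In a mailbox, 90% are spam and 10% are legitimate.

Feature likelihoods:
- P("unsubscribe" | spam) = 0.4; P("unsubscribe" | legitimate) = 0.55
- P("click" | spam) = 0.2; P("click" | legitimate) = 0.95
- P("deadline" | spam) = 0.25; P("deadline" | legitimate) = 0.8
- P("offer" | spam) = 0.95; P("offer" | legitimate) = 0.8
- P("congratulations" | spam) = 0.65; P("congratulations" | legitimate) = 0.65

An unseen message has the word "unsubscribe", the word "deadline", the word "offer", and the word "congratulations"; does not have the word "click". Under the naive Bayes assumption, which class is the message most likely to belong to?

spam

spam: 0.9 × 0.4 × (1−0.2) × 0.25 × 0.95 × 0.65 = 0.04446
legitimate: 0.1 × 0.55 × (1−0.95) × 0.8 × 0.8 × 0.65 = 0.001144
Highest score → spam.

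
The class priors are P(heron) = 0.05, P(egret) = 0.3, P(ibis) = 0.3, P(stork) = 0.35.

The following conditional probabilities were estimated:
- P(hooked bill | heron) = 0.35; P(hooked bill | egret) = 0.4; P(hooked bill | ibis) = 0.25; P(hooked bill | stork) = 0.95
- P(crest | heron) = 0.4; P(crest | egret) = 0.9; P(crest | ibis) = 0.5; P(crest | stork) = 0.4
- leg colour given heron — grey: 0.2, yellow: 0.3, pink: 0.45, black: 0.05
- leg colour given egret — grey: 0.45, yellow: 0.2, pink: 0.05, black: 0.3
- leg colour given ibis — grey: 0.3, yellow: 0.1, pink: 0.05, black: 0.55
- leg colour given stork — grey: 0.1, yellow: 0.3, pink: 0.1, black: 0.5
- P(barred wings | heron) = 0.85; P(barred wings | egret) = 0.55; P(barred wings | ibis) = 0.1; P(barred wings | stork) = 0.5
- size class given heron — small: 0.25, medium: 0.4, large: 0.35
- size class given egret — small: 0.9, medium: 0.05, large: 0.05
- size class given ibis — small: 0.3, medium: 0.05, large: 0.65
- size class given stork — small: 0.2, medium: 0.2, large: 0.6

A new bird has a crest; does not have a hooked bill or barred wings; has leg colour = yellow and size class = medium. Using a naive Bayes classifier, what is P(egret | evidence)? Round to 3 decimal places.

0.434

heron: 0.05 × (1−0.35) × 0.4 × 0.3 × (1−0.85) × 0.4 = 0.000234
egret: 0.3 × (1−0.4) × 0.9 × 0.2 × (1−0.55) × 0.05 = 0.000729
ibis: 0.3 × (1−0.25) × 0.5 × 0.1 × (1−0.1) × 0.05 = 0.00050625
stork: 0.35 × (1−0.95) × 0.4 × 0.3 × (1−0.5) × 0.2 = 0.00021
P(egret | x) = 0.000729 / 0.00167925 ≈ 0.434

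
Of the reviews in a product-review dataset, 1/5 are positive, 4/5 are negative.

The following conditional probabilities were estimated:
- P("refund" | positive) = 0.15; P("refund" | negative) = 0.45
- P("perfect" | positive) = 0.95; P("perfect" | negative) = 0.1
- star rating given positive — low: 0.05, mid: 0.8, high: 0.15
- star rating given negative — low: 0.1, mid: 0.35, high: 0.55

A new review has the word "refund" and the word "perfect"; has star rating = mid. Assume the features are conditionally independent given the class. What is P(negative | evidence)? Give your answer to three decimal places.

positive: 0.2 × 0.15 × 0.95 × 0.8 = 0.0228
negative: 0.8 × 0.45 × 0.1 × 0.35 = 0.0126
P(negative | x) = 0.0126 / 0.0354 ≈ 0.356

0.356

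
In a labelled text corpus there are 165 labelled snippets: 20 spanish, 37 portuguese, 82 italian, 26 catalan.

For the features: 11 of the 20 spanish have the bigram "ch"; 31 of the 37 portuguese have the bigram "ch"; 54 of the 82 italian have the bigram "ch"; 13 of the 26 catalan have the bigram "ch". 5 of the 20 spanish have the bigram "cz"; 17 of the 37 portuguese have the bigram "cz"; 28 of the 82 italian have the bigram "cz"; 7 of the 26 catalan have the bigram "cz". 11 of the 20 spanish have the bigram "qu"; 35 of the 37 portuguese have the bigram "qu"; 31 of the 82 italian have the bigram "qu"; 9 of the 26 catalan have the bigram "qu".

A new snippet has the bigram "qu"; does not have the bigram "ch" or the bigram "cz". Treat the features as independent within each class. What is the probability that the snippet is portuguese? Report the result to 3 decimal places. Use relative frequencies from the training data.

spanish: (20/165) × (9/20) × (15/20) × (11/20) = 0.0225
portuguese: (37/165) × (6/37) × (20/37) × (35/37) ≈ 0.0185935
italian: (82/165) × (28/82) × (54/82) × (31/82) ≈ 0.0422476
catalan: (26/165) × (13/26) × (19/26) × (9/26) ≈ 0.0199301
P(portuguese | x) = 0.0185935 / 0.1032712 ≈ 0.180

0.180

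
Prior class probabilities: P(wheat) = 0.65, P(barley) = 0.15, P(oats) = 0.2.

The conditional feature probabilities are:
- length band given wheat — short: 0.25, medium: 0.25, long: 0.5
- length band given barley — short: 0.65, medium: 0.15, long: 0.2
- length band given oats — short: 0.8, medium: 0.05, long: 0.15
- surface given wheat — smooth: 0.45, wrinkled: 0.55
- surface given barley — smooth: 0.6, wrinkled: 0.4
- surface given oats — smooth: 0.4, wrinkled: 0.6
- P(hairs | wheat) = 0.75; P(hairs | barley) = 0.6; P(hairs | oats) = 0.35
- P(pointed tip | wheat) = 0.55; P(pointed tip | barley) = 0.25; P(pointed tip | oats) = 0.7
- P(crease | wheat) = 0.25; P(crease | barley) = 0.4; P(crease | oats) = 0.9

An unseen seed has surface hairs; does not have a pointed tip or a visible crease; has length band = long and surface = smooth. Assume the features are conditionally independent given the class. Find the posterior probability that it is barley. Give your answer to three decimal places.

wheat: 0.65 × 0.5 × 0.45 × 0.75 × (1−0.55) × (1−0.25) = 0.03701953125
barley: 0.15 × 0.2 × 0.6 × 0.6 × (1−0.25) × (1−0.4) = 0.00486
oats: 0.2 × 0.15 × 0.4 × 0.35 × (1−0.7) × (1−0.9) = 0.000126
P(barley | x) = 0.00486 / 0.04200553125 ≈ 0.116

0.116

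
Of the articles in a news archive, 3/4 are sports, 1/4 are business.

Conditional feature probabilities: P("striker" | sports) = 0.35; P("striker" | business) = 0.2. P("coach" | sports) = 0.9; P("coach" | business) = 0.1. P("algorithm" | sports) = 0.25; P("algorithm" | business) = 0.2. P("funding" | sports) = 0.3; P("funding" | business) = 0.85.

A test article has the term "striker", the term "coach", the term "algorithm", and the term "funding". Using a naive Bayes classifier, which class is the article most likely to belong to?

sports: 0.75 × 0.35 × 0.9 × 0.25 × 0.3 = 0.01771875
business: 0.25 × 0.2 × 0.1 × 0.2 × 0.85 = 0.00085
Highest score → sports.

sports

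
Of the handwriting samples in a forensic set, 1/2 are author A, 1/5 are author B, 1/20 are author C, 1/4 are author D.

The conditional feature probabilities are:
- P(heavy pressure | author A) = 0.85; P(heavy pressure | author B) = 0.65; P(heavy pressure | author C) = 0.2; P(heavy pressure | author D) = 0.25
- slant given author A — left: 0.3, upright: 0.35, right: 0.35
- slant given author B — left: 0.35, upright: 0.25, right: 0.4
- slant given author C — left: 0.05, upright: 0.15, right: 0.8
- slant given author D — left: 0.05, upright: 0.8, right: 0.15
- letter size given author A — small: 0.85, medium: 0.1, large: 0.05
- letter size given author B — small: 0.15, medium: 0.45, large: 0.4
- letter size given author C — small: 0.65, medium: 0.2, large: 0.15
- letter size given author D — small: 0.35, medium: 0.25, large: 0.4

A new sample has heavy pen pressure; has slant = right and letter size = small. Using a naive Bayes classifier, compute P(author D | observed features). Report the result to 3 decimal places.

0.023

author A: 0.5 × 0.85 × 0.35 × 0.85 = 0.1264375
author B: 0.2 × 0.65 × 0.4 × 0.15 = 0.0078
author C: 0.05 × 0.2 × 0.8 × 0.65 = 0.0052
author D: 0.25 × 0.25 × 0.15 × 0.35 = 0.00328125
P(author D | x) = 0.00328125 / 0.14271875 ≈ 0.023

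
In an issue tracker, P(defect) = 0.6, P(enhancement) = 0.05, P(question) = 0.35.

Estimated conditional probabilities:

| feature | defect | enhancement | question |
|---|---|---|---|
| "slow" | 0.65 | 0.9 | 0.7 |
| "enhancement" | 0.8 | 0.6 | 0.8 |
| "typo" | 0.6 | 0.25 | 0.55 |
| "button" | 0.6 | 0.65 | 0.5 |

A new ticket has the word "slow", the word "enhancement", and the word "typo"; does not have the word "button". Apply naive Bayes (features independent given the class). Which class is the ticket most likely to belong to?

defect

defect: 0.6 × 0.65 × 0.8 × 0.6 × (1−0.6) = 0.07488
enhancement: 0.05 × 0.9 × 0.6 × 0.25 × (1−0.65) = 0.0023625
question: 0.35 × 0.7 × 0.8 × 0.55 × (1−0.5) = 0.0539
Highest score → defect.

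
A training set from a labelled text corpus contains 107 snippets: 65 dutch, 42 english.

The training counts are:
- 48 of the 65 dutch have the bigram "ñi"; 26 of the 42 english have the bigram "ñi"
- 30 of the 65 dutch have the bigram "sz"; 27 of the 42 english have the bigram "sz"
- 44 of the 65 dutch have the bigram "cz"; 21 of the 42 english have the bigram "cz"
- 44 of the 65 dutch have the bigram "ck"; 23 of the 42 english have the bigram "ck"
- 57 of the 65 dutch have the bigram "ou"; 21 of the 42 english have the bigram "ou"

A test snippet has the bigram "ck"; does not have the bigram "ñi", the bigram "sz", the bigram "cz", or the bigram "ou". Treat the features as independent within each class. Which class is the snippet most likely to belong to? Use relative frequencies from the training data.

dutch: (65/107) × (17/65) × (35/65) × (21/65) × (44/65) × (8/65) ≈ 0.00230272
english: (42/107) × (16/42) × (15/42) × (21/42) × (23/42) × (21/42) ≈ 0.00731134
Highest score → english.

english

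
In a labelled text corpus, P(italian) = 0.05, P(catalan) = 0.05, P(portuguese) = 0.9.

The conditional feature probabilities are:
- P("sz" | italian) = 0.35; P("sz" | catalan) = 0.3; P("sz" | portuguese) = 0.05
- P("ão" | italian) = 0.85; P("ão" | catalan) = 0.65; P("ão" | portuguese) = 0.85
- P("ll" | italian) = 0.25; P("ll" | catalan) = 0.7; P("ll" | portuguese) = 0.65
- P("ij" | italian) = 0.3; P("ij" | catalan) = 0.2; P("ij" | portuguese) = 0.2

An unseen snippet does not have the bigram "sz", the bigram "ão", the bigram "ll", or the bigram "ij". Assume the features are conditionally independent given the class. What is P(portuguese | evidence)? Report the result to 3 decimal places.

italian: 0.05 × (1−0.35) × (1−0.85) × (1−0.25) × (1−0.3) = 0.002559375
catalan: 0.05 × (1−0.3) × (1−0.65) × (1−0.7) × (1−0.2) = 0.00294
portuguese: 0.9 × (1−0.05) × (1−0.85) × (1−0.65) × (1−0.2) = 0.03591
P(portuguese | x) = 0.03591 / 0.041409375 ≈ 0.867

0.867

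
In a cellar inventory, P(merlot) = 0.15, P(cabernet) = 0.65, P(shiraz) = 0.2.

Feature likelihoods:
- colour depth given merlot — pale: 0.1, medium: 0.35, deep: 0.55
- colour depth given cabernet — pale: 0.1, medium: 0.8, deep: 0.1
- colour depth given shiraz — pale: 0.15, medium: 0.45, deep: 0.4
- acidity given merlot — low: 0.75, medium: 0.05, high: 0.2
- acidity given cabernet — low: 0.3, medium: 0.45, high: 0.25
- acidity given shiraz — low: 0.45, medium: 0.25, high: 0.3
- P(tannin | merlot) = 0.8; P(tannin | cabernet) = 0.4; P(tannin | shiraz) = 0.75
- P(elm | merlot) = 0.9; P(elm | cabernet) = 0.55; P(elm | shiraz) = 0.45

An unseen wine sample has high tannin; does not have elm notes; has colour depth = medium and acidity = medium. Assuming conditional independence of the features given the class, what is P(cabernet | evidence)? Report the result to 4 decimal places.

merlot: 0.15 × 0.35 × 0.05 × 0.8 × (1−0.9) = 0.00021
cabernet: 0.65 × 0.8 × 0.45 × 0.4 × (1−0.55) = 0.04212
shiraz: 0.2 × 0.45 × 0.25 × 0.75 × (1−0.45) = 0.00928125
P(cabernet | x) = 0.04212 / 0.05161125 ≈ 0.8161

0.8161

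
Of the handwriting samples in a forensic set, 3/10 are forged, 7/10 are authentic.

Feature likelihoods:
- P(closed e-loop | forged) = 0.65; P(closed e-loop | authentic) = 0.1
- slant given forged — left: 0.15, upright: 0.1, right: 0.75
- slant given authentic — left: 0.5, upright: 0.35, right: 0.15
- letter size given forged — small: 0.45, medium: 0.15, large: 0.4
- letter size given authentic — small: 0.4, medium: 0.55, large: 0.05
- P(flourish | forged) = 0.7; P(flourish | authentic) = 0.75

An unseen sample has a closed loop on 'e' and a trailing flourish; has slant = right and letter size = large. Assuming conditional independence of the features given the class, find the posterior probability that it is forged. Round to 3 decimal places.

0.990

forged: 0.3 × 0.65 × 0.75 × 0.4 × 0.7 = 0.04095
authentic: 0.7 × 0.1 × 0.15 × 0.05 × 0.75 = 0.00039375
P(forged | x) = 0.04095 / 0.04134375 ≈ 0.990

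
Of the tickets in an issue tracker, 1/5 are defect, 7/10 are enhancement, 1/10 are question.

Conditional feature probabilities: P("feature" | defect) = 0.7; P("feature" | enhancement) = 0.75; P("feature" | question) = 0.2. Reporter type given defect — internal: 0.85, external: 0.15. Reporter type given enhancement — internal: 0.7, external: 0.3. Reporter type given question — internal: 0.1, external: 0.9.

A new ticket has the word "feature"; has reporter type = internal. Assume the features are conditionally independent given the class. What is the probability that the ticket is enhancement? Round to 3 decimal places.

0.752

defect: 0.2 × 0.7 × 0.85 = 0.119
enhancement: 0.7 × 0.75 × 0.7 = 0.3675
question: 0.1 × 0.2 × 0.1 = 0.002
P(enhancement | x) = 0.3675 / 0.4885 ≈ 0.752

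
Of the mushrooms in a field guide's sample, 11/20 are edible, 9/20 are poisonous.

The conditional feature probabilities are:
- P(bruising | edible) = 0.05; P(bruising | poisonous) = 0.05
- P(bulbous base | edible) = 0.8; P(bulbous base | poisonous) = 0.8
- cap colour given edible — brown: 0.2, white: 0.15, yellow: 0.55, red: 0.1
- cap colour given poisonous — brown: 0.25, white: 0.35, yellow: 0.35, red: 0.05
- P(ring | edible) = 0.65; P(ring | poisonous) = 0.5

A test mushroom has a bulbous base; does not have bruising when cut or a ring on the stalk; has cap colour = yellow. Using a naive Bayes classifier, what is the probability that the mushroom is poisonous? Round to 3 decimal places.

0.427

edible: 0.55 × (1−0.05) × 0.8 × 0.55 × (1−0.65) = 0.080465
poisonous: 0.45 × (1−0.05) × 0.8 × 0.35 × (1−0.5) = 0.05985
P(poisonous | x) = 0.05985 / 0.140315 ≈ 0.427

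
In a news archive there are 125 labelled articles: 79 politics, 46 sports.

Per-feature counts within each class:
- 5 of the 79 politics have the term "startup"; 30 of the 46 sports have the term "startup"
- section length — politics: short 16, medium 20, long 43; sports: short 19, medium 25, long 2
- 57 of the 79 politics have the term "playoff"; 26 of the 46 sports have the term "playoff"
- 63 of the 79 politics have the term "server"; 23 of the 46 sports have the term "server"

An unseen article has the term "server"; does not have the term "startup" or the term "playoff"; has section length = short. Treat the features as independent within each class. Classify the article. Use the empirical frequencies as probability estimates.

politics: (79/125) × (74/79) × (16/79) × (22/79) × (63/79) ≈ 0.0266271
sports: (46/125) × (16/46) × (19/46) × (20/46) × (23/46) ≈ 0.0114934
Highest score → politics.

politics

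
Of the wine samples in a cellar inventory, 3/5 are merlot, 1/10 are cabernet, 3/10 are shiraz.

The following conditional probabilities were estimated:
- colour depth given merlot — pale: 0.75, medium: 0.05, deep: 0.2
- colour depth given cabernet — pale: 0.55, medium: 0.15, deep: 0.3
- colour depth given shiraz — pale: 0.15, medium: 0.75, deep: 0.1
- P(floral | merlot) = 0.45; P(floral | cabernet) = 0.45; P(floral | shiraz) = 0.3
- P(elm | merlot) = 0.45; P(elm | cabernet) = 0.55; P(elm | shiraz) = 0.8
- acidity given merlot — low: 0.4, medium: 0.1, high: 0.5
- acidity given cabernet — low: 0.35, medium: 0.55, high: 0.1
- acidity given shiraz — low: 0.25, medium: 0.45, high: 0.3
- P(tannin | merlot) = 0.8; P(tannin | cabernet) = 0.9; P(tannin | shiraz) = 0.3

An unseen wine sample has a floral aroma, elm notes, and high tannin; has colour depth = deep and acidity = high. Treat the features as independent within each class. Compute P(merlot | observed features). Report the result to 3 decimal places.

merlot: 0.6 × 0.2 × 0.45 × 0.45 × 0.5 × 0.8 = 0.00972
cabernet: 0.1 × 0.3 × 0.45 × 0.55 × 0.1 × 0.9 = 0.00066825
shiraz: 0.3 × 0.1 × 0.3 × 0.8 × 0.3 × 0.3 = 0.000648
P(merlot | x) = 0.00972 / 0.01103625 ≈ 0.881

0.881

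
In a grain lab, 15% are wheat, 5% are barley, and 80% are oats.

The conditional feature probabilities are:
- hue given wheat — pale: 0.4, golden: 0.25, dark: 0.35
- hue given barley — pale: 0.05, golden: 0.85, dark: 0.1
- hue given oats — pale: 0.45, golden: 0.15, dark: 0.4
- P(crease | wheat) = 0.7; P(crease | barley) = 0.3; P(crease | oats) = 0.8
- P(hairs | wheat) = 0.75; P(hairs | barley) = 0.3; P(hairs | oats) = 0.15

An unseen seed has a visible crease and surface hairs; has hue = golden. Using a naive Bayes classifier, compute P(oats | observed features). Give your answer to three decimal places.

wheat: 0.15 × 0.25 × 0.7 × 0.75 = 0.0196875
barley: 0.05 × 0.85 × 0.3 × 0.3 = 0.003825
oats: 0.8 × 0.15 × 0.8 × 0.15 = 0.0144
P(oats | x) = 0.0144 / 0.0379125 ≈ 0.380

0.380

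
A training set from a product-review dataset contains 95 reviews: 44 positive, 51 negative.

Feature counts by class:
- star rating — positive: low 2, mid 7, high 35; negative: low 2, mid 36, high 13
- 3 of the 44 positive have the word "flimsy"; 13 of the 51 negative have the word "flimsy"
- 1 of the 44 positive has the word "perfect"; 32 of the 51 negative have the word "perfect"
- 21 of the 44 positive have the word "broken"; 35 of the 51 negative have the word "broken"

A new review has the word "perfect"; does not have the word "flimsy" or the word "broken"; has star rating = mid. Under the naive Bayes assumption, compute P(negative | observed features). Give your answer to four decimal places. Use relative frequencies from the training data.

0.9855

positive: (44/95) × (7/44) × (41/44) × (1/44) × (23/44) ≈ 0.000815696
negative: (51/95) × (36/51) × (38/51) × (32/51) × (16/51) ≈ 0.0555804
P(negative | x) = 0.0555804 / 0.056396096 ≈ 0.9855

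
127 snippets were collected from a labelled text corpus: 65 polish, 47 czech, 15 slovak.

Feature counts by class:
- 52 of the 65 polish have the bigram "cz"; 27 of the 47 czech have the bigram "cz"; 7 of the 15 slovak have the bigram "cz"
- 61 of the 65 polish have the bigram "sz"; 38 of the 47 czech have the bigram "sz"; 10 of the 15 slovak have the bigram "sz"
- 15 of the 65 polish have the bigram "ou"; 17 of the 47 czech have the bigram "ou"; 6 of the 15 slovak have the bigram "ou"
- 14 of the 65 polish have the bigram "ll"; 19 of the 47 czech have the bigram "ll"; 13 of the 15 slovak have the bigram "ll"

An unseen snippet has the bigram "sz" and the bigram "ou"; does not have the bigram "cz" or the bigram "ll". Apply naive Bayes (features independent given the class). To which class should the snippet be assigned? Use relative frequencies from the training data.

czech

polish: (65/127) × (13/65) × (61/65) × (15/65) × (51/65) ≈ 0.0173937
czech: (47/127) × (20/47) × (38/47) × (17/47) × (28/47) ≈ 0.0274362
slovak: (15/127) × (8/15) × (10/15) × (6/15) × (2/15) ≈ 0.00223972
Highest score → czech.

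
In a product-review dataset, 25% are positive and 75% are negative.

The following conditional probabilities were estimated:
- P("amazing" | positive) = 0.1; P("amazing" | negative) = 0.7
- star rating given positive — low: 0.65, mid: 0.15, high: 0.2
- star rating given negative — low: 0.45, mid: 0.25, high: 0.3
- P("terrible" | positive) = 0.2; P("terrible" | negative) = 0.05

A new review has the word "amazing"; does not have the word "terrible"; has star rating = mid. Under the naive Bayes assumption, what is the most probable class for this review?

positive: 0.25 × 0.1 × 0.15 × (1−0.2) = 0.003
negative: 0.75 × 0.7 × 0.25 × (1−0.05) = 0.1246875
Highest score → negative.

negative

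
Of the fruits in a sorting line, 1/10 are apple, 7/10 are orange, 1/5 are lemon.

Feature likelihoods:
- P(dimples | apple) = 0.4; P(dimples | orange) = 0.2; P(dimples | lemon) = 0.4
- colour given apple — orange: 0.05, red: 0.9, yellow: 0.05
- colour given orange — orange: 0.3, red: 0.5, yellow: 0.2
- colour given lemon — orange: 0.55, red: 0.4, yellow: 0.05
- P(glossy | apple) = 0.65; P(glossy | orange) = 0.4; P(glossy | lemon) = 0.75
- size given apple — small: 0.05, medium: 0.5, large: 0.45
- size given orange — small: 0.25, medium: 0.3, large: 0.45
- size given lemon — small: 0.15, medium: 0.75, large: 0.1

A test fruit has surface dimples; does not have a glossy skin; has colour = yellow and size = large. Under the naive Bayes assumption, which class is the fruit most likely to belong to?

orange

apple: 0.1 × 0.4 × 0.05 × (1−0.65) × 0.45 = 0.000315
orange: 0.7 × 0.2 × 0.2 × (1−0.4) × 0.45 = 0.00756
lemon: 0.2 × 0.4 × 0.05 × (1−0.75) × 0.1 = 0.0001
Highest score → orange.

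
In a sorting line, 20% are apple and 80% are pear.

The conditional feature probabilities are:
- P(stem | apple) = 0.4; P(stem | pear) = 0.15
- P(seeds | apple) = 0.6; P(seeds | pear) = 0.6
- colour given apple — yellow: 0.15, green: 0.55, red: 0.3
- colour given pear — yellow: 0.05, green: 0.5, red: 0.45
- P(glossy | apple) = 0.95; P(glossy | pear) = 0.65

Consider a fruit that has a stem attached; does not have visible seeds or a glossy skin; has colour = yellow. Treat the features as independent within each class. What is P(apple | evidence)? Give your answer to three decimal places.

0.222

apple: 0.2 × 0.4 × (1−0.6) × 0.15 × (1−0.95) = 0.00024
pear: 0.8 × 0.15 × (1−0.6) × 0.05 × (1−0.65) = 0.00084
P(apple | x) = 0.00024 / 0.00108 ≈ 0.222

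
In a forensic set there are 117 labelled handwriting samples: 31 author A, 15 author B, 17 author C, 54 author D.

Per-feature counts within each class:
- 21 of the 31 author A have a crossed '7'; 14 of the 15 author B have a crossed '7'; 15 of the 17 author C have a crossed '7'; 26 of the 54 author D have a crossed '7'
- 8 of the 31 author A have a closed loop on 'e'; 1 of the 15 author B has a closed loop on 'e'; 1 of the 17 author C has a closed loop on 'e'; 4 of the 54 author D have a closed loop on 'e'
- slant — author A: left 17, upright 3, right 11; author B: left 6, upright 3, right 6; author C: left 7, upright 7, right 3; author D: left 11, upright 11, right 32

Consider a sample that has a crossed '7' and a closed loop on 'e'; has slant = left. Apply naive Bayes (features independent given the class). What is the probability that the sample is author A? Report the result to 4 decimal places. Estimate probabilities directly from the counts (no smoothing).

0.7247

author A: (31/117) × (21/31) × (8/31) × (17/31) ≈ 0.0254009
author B: (15/117) × (14/15) × (1/15) × (6/15) ≈ 0.00319088
author C: (17/117) × (15/17) × (1/17) × (7/17) ≈ 0.00310531
author D: (54/117) × (26/54) × (4/54) × (11/54) ≈ 0.00335315
P(author A | x) = 0.0254009 / 0.03505024 ≈ 0.7247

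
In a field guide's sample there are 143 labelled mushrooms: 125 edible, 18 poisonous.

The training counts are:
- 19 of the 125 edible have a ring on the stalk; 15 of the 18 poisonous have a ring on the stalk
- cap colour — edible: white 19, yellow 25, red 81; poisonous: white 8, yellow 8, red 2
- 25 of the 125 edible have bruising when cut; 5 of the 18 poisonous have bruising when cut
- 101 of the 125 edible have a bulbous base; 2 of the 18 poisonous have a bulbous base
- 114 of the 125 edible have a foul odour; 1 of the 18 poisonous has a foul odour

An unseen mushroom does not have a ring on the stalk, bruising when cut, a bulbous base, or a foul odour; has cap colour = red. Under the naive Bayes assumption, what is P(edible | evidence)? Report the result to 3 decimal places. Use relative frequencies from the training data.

0.821

edible: (125/143) × (106/125) × (81/125) × (100/125) × (24/125) × (11/125) ≈ 0.0064926
poisonous: (18/143) × (3/18) × (2/18) × (13/18) × (16/18) × (17/18) ≈ 0.00141331
P(edible | x) = 0.0064926 / 0.00790591 ≈ 0.821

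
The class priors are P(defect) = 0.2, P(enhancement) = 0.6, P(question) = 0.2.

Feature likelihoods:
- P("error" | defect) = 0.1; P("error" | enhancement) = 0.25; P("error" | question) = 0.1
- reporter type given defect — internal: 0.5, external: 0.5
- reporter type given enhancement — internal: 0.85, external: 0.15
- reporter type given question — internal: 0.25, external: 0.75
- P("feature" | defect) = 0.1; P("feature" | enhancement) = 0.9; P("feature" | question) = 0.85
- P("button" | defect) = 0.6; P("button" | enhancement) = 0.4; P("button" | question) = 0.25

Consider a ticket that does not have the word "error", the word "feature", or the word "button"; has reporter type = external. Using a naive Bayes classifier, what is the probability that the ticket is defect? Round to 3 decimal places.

defect: 0.2 × (1−0.1) × 0.5 × (1−0.1) × (1−0.6) = 0.0324
enhancement: 0.6 × (1−0.25) × 0.15 × (1−0.9) × (1−0.4) = 0.00405
question: 0.2 × (1−0.1) × 0.75 × (1−0.85) × (1−0.25) = 0.0151875
P(defect | x) = 0.0324 / 0.0516375 ≈ 0.627

0.627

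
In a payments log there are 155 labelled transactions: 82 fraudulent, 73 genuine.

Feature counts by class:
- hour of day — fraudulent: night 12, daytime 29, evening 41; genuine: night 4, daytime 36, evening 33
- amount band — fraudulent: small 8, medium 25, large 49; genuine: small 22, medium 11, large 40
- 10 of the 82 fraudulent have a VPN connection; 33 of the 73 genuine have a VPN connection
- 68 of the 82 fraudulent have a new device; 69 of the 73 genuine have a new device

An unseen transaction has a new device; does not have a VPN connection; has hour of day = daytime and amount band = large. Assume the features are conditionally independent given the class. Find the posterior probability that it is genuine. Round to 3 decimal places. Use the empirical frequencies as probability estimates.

0.447

fraudulent: (82/155) × (29/82) × (49/82) × (72/82) × (68/82) ≈ 0.0814071
genuine: (73/155) × (36/73) × (40/73) × (40/73) × (69/73) ≈ 0.065913
P(genuine | x) = 0.065913 / 0.1473201 ≈ 0.447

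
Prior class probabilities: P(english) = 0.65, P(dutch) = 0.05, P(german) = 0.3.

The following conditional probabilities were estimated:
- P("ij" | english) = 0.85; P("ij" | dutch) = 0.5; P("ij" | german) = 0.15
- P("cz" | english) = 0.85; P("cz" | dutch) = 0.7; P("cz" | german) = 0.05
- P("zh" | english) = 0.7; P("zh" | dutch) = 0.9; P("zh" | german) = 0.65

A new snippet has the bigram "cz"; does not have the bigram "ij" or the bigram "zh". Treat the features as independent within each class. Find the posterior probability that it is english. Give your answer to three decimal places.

0.800

english: 0.65 × (1−0.85) × 0.85 × (1−0.7) = 0.0248625
dutch: 0.05 × (1−0.5) × 0.7 × (1−0.9) = 0.00175
german: 0.3 × (1−0.15) × 0.05 × (1−0.65) = 0.0044625
P(english | x) = 0.0248625 / 0.031075 ≈ 0.800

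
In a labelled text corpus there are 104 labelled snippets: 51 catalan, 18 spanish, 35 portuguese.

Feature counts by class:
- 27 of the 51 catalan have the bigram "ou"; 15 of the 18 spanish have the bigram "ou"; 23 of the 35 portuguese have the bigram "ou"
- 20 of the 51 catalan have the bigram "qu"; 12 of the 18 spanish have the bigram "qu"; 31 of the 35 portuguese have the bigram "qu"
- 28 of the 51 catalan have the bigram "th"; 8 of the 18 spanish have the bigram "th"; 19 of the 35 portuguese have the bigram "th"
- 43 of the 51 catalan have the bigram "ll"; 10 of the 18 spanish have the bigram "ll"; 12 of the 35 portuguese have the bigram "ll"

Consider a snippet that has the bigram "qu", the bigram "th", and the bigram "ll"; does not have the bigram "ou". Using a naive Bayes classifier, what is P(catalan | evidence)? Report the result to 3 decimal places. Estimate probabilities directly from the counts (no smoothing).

catalan: (51/104) × (24/51) × (20/51) × (28/51) × (43/51) ≈ 0.0418913
spanish: (18/104) × (3/18) × (12/18) × (8/18) × (10/18) ≈ 0.00474834
portuguese: (35/104) × (12/35) × (31/35) × (19/35) × (12/35) ≈ 0.0190213
P(catalan | x) = 0.0418913 / 0.06566094 ≈ 0.638

0.638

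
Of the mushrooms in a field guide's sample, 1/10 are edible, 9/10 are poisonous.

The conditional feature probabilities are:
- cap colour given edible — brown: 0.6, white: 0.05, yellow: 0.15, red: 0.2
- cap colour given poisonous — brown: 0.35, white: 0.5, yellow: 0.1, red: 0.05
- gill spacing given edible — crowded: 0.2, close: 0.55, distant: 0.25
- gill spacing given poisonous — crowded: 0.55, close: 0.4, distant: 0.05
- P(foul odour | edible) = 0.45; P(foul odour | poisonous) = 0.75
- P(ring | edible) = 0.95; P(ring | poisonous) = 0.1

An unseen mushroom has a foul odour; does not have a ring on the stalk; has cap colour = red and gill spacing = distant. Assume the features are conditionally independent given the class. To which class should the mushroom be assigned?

poisonous

edible: 0.1 × 0.2 × 0.25 × 0.45 × (1−0.95) = 0.0001125
poisonous: 0.9 × 0.05 × 0.05 × 0.75 × (1−0.1) = 0.00151875
Highest score → poisonous.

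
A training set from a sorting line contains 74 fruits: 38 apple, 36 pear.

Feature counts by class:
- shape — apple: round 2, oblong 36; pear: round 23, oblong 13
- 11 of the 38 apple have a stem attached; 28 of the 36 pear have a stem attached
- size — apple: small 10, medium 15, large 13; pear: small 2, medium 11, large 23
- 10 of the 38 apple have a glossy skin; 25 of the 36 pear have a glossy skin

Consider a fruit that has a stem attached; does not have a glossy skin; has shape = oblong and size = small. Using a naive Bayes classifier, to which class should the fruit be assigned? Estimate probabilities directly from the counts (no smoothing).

apple: (38/74) × (36/38) × (11/38) × (10/38) × (28/38) ≈ 0.0273068
pear: (36/74) × (13/36) × (28/36) × (2/36) × (11/36) ≈ 0.00231945
Highest score → apple.

apple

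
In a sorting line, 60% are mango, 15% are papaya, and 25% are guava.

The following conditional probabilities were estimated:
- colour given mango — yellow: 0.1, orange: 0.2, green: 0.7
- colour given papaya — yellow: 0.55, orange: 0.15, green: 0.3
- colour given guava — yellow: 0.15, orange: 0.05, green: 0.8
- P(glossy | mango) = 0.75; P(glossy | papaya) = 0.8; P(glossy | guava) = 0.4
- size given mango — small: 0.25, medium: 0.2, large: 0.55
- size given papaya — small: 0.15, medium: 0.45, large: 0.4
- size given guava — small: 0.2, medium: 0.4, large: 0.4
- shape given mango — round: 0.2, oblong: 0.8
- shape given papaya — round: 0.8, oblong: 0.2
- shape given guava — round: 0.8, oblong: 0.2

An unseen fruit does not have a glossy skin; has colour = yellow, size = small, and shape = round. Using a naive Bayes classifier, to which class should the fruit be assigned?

guava

mango: 0.6 × 0.1 × (1−0.75) × 0.25 × 0.2 = 0.00075
papaya: 0.15 × 0.55 × (1−0.8) × 0.15 × 0.8 = 0.00198
guava: 0.25 × 0.15 × (1−0.4) × 0.2 × 0.8 = 0.0036
Highest score → guava.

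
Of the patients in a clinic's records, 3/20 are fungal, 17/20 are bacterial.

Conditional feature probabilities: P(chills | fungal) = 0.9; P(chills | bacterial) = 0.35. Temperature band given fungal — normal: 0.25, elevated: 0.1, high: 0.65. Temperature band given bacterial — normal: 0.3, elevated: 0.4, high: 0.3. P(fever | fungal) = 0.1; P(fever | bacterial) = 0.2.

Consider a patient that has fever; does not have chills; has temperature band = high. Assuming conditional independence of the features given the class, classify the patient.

fungal: 0.15 × (1−0.9) × 0.65 × 0.1 = 0.000975
bacterial: 0.85 × (1−0.35) × 0.3 × 0.2 = 0.03315
Highest score → bacterial.

bacterial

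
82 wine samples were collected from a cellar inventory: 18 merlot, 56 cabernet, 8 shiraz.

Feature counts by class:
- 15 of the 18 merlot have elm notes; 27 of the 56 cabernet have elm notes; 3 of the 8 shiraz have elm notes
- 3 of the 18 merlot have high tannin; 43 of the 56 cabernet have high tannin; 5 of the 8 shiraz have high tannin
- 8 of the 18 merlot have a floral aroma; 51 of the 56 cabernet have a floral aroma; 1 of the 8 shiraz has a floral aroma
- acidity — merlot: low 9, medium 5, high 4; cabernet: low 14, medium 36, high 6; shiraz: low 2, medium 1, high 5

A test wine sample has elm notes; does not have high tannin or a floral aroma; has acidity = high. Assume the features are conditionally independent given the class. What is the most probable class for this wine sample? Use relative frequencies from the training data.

merlot: (18/82) × (15/18) × (15/18) × (10/18) × (4/18) ≈ 0.0188196
cabernet: (56/82) × (27/56) × (13/56) × (5/56) × (6/56) ≈ 0.000731224
shiraz: (8/82) × (3/8) × (3/8) × (7/8) × (5/8) ≈ 0.00750286
Highest score → merlot.

merlot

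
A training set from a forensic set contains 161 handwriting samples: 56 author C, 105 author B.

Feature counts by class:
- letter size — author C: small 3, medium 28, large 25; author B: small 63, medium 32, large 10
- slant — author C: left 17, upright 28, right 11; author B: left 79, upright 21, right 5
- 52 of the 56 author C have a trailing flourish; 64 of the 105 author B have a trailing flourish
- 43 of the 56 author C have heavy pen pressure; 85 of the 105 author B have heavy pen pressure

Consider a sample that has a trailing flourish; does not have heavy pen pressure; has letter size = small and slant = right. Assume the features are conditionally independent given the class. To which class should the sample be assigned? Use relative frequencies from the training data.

author B

author C: (56/161) × (3/56) × (11/56) × (52/56) × (13/56) ≈ 0.000788989
author B: (105/161) × (63/105) × (5/105) × (64/105) × (20/105) ≈ 0.00216335
Highest score → author B.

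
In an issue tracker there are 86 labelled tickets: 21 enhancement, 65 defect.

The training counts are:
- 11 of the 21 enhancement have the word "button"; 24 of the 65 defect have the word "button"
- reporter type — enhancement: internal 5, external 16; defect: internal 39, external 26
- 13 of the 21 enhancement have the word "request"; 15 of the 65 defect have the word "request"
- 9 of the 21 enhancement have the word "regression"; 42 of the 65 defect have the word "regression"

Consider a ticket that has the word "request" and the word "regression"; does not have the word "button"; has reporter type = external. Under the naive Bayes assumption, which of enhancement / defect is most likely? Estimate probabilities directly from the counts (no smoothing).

enhancement: (21/86) × (10/21) × (16/21) × (13/21) × (9/21) ≈ 0.0235044
defect: (65/86) × (41/65) × (26/65) × (15/65) × (42/65) ≈ 0.0284354
Highest score → defect.

defect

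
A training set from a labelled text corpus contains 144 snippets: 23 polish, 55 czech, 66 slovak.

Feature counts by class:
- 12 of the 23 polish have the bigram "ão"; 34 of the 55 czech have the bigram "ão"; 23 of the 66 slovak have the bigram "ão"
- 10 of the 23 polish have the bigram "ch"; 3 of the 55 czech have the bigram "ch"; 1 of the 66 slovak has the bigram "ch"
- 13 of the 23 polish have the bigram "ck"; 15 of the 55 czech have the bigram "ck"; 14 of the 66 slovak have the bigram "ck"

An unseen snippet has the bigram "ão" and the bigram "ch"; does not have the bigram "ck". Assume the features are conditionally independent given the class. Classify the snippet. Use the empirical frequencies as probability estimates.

polish: (23/144) × (12/23) × (10/23) × (10/23) ≈ 0.015753
czech: (55/144) × (34/55) × (3/55) × (40/55) ≈ 0.00936639
slovak: (66/144) × (23/66) × (1/66) × (52/66) ≈ 0.00190669
Highest score → polish.

polish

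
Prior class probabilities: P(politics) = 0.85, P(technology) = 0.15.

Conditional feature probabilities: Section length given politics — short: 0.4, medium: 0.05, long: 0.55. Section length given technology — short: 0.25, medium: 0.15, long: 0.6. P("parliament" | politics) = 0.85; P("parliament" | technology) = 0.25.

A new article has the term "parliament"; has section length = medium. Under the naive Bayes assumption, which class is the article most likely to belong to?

politics: 0.85 × 0.05 × 0.85 = 0.036125
technology: 0.15 × 0.15 × 0.25 = 0.005625
Highest score → politics.

politics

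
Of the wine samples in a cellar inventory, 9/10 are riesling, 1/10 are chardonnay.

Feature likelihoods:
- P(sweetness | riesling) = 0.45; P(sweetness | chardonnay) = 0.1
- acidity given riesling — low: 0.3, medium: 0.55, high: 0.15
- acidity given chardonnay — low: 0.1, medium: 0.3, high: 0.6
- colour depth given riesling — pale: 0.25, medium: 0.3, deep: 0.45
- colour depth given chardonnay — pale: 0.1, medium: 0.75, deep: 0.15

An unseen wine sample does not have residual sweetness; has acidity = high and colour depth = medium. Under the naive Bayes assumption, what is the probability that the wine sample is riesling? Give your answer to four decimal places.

riesling: 0.9 × (1−0.45) × 0.15 × 0.3 = 0.022275
chardonnay: 0.1 × (1−0.1) × 0.6 × 0.75 = 0.0405
P(riesling | x) = 0.022275 / 0.062775 ≈ 0.3548

0.3548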